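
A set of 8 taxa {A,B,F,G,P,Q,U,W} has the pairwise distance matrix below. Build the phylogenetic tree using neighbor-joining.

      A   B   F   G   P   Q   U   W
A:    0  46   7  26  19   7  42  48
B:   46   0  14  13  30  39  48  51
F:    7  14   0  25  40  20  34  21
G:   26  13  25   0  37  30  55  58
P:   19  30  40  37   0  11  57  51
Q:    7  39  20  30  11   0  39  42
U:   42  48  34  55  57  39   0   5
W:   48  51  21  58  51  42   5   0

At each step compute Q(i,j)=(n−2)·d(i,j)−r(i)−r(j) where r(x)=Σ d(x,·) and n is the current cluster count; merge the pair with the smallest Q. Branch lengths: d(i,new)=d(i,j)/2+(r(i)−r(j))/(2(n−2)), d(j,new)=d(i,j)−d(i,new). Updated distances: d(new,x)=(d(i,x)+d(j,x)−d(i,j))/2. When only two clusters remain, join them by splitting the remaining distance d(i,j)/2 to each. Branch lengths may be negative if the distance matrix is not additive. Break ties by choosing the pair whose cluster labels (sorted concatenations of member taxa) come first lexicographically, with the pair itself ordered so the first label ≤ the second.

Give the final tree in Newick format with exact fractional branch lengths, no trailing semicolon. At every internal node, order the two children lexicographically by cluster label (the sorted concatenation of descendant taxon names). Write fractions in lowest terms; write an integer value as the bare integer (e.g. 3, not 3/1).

iteration 1: select U,W (d=5, Q=-526); attach at lengths (17/6, 13/6); label the merged cluster UW
  updated: d(A,UW)=85/2, d(B,UW)=47, d(F,UW)=25, d(G,UW)=54, d(P,UW)=103/2, d(Q,UW)=38
iteration 2: select B,G (d=13, Q=-309); attach at lengths (69/10, 61/10); label the merged cluster BG
  updated: d(A,BG)=59/2, d(BG,F)=13, d(BG,P)=27, d(BG,Q)=28, d(BG,UW)=44
iteration 3: select P,Q (d=11, Q=-417/2); attach at lengths (177/16, -1/16); label the merged cluster PQ
  updated: d(A,PQ)=15/2, d(BG,PQ)=22, d(F,PQ)=49/2, d(PQ,UW)=157/4
iteration 4: select A,PQ (d=15/2, Q=-629/4); attach at lengths (21/8, 39/8); label the merged cluster APQ
  updated: d(APQ,BG)=22, d(APQ,F)=12, d(APQ,UW)=297/8
iteration 5: select APQ,BG (d=22, Q=-849/8); attach at lengths (289/32, 415/32); label the merged cluster ABGPQ
  updated: d(ABGPQ,F)=3/2, d(ABGPQ,UW)=473/16
iteration 6: select ABGPQ,F (d=3/2, Q=-897/16); attach at lengths (97/32, -49/32); label the merged cluster ABFGPQ
  updated: d(ABFGPQ,UW)=849/32
iteration 7: select ABFGPQ,UW (d=849/32); attach at lengths (849/64, 849/64); label the merged cluster ABFGPQUW
final tree: ((((A:21/8,(P:177/16,Q:-1/16):39/8):289/32,(B:69/10,G:61/10):415/32):97/32,F:-49/32):849/64,(U:17/6,W:13/6):849/64)
total length: 2769/32

((((A:21/8,(P:177/16,Q:-1/16):39/8):289/32,(B:69/10,G:61/10):415/32):97/32,F:-49/32):849/64,(U:17/6,W:13/6):849/64)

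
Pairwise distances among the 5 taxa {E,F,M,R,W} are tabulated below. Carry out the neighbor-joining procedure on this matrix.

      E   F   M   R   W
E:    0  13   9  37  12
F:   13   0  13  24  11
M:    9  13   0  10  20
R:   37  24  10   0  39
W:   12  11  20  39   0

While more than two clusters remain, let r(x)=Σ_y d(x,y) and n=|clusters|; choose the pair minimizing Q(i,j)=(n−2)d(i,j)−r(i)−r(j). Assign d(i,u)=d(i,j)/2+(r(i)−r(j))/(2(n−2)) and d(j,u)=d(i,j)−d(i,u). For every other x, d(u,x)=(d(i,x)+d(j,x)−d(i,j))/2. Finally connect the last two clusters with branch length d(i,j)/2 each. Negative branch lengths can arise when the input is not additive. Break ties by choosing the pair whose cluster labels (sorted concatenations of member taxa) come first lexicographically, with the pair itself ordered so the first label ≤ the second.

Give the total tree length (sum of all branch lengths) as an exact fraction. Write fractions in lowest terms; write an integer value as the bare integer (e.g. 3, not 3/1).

315/8

step 1: merge (M,R) at d=10, Q=-132; branch lengths M→-14/3, R→44/3; new cluster MR
  updated: d(E,MR)=18, d(F,MR)=27/2, d(MR,W)=49/2
step 2: merge (E,W) at d=12, Q=-133/2; branch lengths E→39/8, W→57/8; new cluster EW
  updated: d(EW,F)=6, d(EW,MR)=61/4
step 3: merge (EW,F) at d=6, Q=-139/4; branch lengths EW→31/8, F→17/8; new cluster EFW
  updated: d(EFW,MR)=91/8
step 4: merge (EFW,MR) at d=91/8; branch lengths EFW→91/16, MR→91/16; new cluster EFMRW
final tree: (((E:39/8,W:57/8):31/8,F:17/8):91/16,(M:-14/3,R:44/3):91/16)
total length: 315/8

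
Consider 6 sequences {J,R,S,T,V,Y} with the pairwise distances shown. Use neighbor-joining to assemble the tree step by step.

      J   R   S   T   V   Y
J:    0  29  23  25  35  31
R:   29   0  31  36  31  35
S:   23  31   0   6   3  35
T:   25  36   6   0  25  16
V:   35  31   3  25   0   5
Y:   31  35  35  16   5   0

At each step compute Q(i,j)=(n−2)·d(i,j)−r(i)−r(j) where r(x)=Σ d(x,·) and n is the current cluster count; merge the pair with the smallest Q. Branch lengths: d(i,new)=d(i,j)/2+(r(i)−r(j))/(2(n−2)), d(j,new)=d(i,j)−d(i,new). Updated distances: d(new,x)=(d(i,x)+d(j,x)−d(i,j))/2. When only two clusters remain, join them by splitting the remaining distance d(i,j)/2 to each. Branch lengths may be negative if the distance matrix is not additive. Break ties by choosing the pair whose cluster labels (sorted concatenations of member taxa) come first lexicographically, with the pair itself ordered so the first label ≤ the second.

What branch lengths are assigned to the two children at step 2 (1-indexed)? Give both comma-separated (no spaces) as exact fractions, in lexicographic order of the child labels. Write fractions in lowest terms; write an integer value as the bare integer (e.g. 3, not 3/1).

34/3,53/3

iteration 1: select V,Y (d=5, Q=-201); attach at lengths (-3/8, 43/8); label the merged cluster VY
  updated: d(J,VY)=61/2, d(R,VY)=61/2, d(S,VY)=33/2, d(T,VY)=18
iteration 2: select J,R (d=29, Q=-147); attach at lengths (34/3, 53/3); label the merged cluster JR
  updated: d(JR,S)=25/2, d(JR,T)=16, d(JR,VY)=16
iteration 3: select JR,VY (d=16, Q=-63); attach at lengths (13/2, 19/2); label the merged cluster JRVY
  updated: d(JRVY,S)=13/2, d(JRVY,T)=9
iteration 4: select JRVY,S (d=13/2, Q=-43/2); attach at lengths (19/4, 7/4); label the merged cluster JRSVY
  updated: d(JRSVY,T)=17/4
iteration 5: select JRSVY,T (d=17/4); attach at lengths (17/8, 17/8); label the merged cluster JRSTVY
final tree: ((((J:34/3,R:53/3):13/2,(V:-3/8,Y:43/8):19/2):19/4,S:7/4):17/8,T:17/8)
total length: 243/4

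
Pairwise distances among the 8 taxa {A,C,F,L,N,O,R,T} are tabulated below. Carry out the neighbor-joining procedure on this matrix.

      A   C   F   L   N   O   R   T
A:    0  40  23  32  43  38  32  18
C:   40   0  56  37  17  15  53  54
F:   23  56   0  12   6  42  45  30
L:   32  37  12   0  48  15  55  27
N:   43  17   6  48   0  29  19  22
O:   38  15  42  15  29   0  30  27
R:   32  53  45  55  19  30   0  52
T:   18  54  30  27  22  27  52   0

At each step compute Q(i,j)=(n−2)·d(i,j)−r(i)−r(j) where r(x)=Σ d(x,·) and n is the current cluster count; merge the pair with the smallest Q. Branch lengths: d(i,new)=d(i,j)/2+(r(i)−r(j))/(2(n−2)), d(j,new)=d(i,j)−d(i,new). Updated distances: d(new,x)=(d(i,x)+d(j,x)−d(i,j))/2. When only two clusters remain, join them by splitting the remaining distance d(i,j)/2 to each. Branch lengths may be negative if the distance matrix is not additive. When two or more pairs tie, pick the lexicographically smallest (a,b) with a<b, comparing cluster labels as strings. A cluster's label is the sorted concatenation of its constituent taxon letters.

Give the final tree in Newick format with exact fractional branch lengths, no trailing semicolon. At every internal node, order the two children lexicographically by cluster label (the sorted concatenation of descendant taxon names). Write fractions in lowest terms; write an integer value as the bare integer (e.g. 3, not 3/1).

step 1: merge (C,O) at d=15, Q=-378; branch lengths C→83/6, O→7/6; new cluster CO
  updated: d(A,CO)=63/2, d(CO,F)=83/2, d(CO,L)=37/2, d(CO,N)=31/2, d(CO,R)=34, d(CO,T)=33
step 2: merge (N,R) at d=19, Q=-591/2; branch lengths N→23/20, R→357/20; new cluster NR
  updated: d(A,NR)=28, d(CO,NR)=61/4, d(F,NR)=16, d(L,NR)=42, d(NR,T)=55/2
step 3: merge (CO,NR) at d=61/4, Q=-415/2; branch lengths CO→9, NR→25/4; new cluster CNOR
  updated: d(A,CNOR)=177/8, d(CNOR,F)=169/8, d(CNOR,L)=181/8, d(CNOR,T)=181/8
step 4: merge (F,L) at d=12, Q=-575/4; branch lengths F→19/4, L→29/4; new cluster FL
  updated: d(A,FL)=43/2, d(CNOR,FL)=127/8, d(FL,T)=45/2
step 5: merge (A,T) at d=18, Q=-355/4; branch lengths A→69/8, T→75/8; new cluster AT
  updated: d(AT,CNOR)=107/8, d(AT,FL)=13
step 6: merge (AT,CNOR) at d=107/8, Q=-169/4; branch lengths AT→21/4, CNOR→65/8; new cluster ACNORT
  updated: d(ACNORT,FL)=31/4
step 7: merge (ACNORT,FL) at d=31/4; branch lengths ACNORT→31/8, FL→31/8; new cluster ACFLNORT
final tree: (((A:69/8,T:75/8):21/4,((C:83/6,O:7/6):9,(N:23/20,R:357/20):25/4):65/8):31/8,(F:19/4,L:29/4):31/8)
total length: 803/8

(((A:69/8,T:75/8):21/4,((C:83/6,O:7/6):9,(N:23/20,R:357/20):25/4):65/8):31/8,(F:19/4,L:29/4):31/8)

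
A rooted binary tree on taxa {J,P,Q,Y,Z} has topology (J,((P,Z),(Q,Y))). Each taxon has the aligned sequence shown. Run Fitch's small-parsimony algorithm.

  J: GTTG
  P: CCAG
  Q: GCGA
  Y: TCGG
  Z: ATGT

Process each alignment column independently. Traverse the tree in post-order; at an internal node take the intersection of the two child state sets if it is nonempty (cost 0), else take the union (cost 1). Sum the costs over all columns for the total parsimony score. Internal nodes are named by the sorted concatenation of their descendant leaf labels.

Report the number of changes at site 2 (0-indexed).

2

[col 0] PZ: children P:{C}, Z:{A} ∪→ {A,C}; cost 1
[col 0] QY: children Q:{G}, Y:{T} ∪→ {G,T}; cost 1
[col 0] PQYZ: children PZ:{A,C}, QY:{G,T} ∪→ {A,C,G,T}; cost 1
[col 0] JPQYZ: children J:{G}, PQYZ:{A,C,G,T} ∩→ {G}; cost 0
[col 1] PZ: children P:{C}, Z:{T} ∪→ {C,T}; cost 1
[col 1] QY: children Q:{C}, Y:{C} ∩→ {C}; cost 0
[col 1] PQYZ: children PZ:{C,T}, QY:{C} ∩→ {C}; cost 0
[col 1] JPQYZ: children J:{T}, PQYZ:{C} ∪→ {C,T}; cost 1
[col 2] PZ: children P:{A}, Z:{G} ∪→ {A,G}; cost 1
[col 2] QY: children Q:{G}, Y:{G} ∩→ {G}; cost 0
[col 2] PQYZ: children PZ:{A,G}, QY:{G} ∩→ {G}; cost 0
[col 2] JPQYZ: children J:{T}, PQYZ:{G} ∪→ {G,T}; cost 1
[col 3] PZ: children P:{G}, Z:{T} ∪→ {G,T}; cost 1
[col 3] QY: children Q:{A}, Y:{G} ∪→ {A,G}; cost 1
[col 3] PQYZ: children PZ:{G,T}, QY:{A,G} ∩→ {G}; cost 0
[col 3] JPQYZ: children J:{G}, PQYZ:{G} ∩→ {G}; cost 0
per-site changes: [3, 2, 2, 2]; total = 9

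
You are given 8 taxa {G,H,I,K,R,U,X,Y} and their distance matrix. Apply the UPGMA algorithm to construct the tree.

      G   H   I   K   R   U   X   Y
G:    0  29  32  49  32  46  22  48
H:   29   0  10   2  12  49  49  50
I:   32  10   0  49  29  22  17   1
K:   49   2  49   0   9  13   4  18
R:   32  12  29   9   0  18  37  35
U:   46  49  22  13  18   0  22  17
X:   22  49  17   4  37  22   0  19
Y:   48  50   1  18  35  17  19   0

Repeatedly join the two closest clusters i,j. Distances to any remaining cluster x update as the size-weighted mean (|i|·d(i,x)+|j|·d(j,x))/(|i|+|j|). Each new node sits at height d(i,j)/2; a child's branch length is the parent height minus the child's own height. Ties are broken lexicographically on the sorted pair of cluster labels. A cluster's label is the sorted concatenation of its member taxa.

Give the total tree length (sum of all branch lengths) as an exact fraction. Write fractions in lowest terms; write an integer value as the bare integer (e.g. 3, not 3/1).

step 1: merge (I,Y) at d=1; branch lengths I→1/2, Y→1/2; new cluster IY
  updated: d(G,IY)=40, d(H,IY)=30, d(IY,K)=67/2, d(IY,R)=32, d(IY,U)=39/2, d(IY,X)=18
step 2: merge (H,K) at d=2; branch lengths H→1, K→1; new cluster HK
  updated: d(G,HK)=39, d(HK,IY)=127/4, d(HK,R)=21/2, d(HK,U)=31, d(HK,X)=53/2
step 3: merge (HK,R) at d=21/2; branch lengths HK→17/4, R→21/4; new cluster HKR
  updated: d(G,HKR)=110/3, d(HKR,IY)=191/6, d(HKR,U)=80/3, d(HKR,X)=30
step 4: merge (IY,X) at d=18; branch lengths IY→17/2, X→9; new cluster IXY
  updated: d(G,IXY)=34, d(HKR,IXY)=281/9, d(IXY,U)=61/3
step 5: merge (IXY,U) at d=61/3; branch lengths IXY→7/6, U→61/6; new cluster IUXY
  updated: d(G,IUXY)=37, d(HKR,IUXY)=361/12
step 6: merge (HKR,IUXY) at d=361/12; branch lengths HKR→235/24, IUXY→39/8; new cluster HIKRUXY
  updated: d(G,HIKRUXY)=258/7
step 7: merge (G,HIKRUXY) at d=258/7; branch lengths G→129/7, HIKRUXY→569/168; new cluster GHIKRUXY
final tree: (G:129/7,(((H:1,K:1):17/4,R:21/4):235/24,(((I:1/2,Y:1/2):17/2,X:9):7/6,U:61/6):39/8):569/168)
total length: 13073/168

13073/168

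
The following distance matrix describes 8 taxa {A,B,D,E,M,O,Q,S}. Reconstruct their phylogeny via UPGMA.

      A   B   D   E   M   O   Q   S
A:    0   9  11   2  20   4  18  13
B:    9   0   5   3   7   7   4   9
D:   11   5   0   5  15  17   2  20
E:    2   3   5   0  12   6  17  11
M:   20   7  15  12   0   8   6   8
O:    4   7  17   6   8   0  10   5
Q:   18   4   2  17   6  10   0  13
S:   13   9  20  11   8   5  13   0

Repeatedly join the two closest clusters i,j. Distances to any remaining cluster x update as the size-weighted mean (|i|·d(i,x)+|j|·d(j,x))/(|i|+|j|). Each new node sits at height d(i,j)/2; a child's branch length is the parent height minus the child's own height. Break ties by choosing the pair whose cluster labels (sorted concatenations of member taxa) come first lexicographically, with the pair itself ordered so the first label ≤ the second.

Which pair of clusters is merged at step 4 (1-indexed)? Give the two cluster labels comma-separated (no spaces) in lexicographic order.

iteration 1: select A,E (d=2); attach at lengths (1, 1); label the merged cluster AE
  updated: d(AE,B)=6, d(AE,D)=8, d(AE,M)=16, d(AE,O)=5, d(AE,Q)=35/2, d(AE,S)=12
iteration 2: select D,Q (d=2); attach at lengths (1, 1); label the merged cluster DQ
  updated: d(AE,DQ)=51/4, d(B,DQ)=9/2, d(DQ,M)=21/2, d(DQ,O)=27/2, d(DQ,S)=33/2
iteration 3: select B,DQ (d=9/2); attach at lengths (9/4, 5/4); label the merged cluster BDQ
  updated: d(AE,BDQ)=21/2, d(BDQ,M)=28/3, d(BDQ,O)=34/3, d(BDQ,S)=14
iteration 4: select AE,O (d=5); attach at lengths (3/2, 5/2); label the merged cluster AEO
  updated: d(AEO,BDQ)=97/9, d(AEO,M)=40/3, d(AEO,S)=29/3
iteration 5: select M,S (d=8); attach at lengths (4, 4); label the merged cluster MS
  updated: d(AEO,MS)=23/2, d(BDQ,MS)=35/3
iteration 6: select AEO,BDQ (d=97/9); attach at lengths (26/9, 113/36); label the merged cluster ABDEOQ
  updated: d(ABDEOQ,MS)=139/12
iteration 7: select ABDEOQ,MS (d=139/12); attach at lengths (29/72, 43/24); label the merged cluster ABDEMOQS
final tree: ((((A:1,E:1):3/2,O:5/2):26/9,(B:9/4,(D:1,Q:1):5/4):113/36):29/72,(M:4,S:4):43/24)
total length: 499/18

AE,O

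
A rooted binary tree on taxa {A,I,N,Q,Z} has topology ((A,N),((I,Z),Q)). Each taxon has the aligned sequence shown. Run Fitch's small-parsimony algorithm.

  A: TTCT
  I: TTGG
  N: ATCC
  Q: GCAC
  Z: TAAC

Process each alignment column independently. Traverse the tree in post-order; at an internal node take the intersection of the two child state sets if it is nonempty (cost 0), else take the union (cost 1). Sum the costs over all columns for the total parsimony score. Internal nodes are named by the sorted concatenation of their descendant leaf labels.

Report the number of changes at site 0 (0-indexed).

2

site 0, node AN: A={T} ∪ N={A} → {A,T} (+1)
site 0, node IZ: I={T} ∩ Z={T} → {T} (+0)
site 0, node IQZ: IZ={T} ∪ Q={G} → {G,T} (+1)
site 0, node AINQZ: AN={A,T} ∩ IQZ={G,T} → {T} (+0)
site 1, node AN: A={T} ∩ N={T} → {T} (+0)
site 1, node IZ: I={T} ∪ Z={A} → {A,T} (+1)
site 1, node IQZ: IZ={A,T} ∪ Q={C} → {A,C,T} (+1)
site 1, node AINQZ: AN={T} ∩ IQZ={A,C,T} → {T} (+0)
site 2, node AN: A={C} ∩ N={C} → {C} (+0)
site 2, node IZ: I={G} ∪ Z={A} → {A,G} (+1)
site 2, node IQZ: IZ={A,G} ∩ Q={A} → {A} (+0)
site 2, node AINQZ: AN={C} ∪ IQZ={A} → {A,C} (+1)
site 3, node AN: A={T} ∪ N={C} → {C,T} (+1)
site 3, node IZ: I={G} ∪ Z={C} → {C,G} (+1)
site 3, node IQZ: IZ={C,G} ∩ Q={C} → {C} (+0)
site 3, node AINQZ: AN={C,T} ∩ IQZ={C} → {C} (+0)
per-site changes: [2, 2, 2, 2]; total = 8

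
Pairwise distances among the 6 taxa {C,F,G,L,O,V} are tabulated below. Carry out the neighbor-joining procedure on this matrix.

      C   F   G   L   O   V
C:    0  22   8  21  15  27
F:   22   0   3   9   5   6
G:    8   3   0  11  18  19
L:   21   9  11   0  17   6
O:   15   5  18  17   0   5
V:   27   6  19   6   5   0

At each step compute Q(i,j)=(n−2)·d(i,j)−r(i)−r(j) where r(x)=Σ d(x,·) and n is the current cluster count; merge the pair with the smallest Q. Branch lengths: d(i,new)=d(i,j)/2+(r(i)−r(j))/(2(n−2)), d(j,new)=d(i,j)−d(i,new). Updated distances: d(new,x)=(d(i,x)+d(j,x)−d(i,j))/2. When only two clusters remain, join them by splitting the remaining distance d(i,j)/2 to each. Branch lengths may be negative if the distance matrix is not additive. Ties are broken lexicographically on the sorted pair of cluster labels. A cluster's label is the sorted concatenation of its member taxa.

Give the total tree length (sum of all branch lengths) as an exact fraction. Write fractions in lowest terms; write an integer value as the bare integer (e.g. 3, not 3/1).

step 1: merge (C,G) at d=8, Q=-120; branch lengths C→33/4, G→-1/4; new cluster CG
  updated: d(CG,F)=17/2, d(CG,L)=12, d(CG,O)=25/2, d(CG,V)=19
step 2: merge (L,V) at d=6, Q=-62; branch lengths L→13/3, V→5/3; new cluster LV
  updated: d(CG,LV)=25/2, d(F,LV)=9/2, d(LV,O)=8
step 3: merge (CG,F) at d=17/2, Q=-69/2; branch lengths CG→65/8, F→3/8; new cluster CFG
  updated: d(CFG,LV)=17/4, d(CFG,O)=9/2
step 4: merge (CFG,LV) at d=17/4, Q=-67/4; branch lengths CFG→3/8, LV→31/8; new cluster CFGLV
  updated: d(CFGLV,O)=33/8
step 5: merge (CFGLV,O) at d=33/8; branch lengths CFGLV→33/16, O→33/16; new cluster CFGLOV
final tree: ((((C:33/4,G:-1/4):65/8,F:3/8):3/8,(L:13/3,V:5/3):31/8):33/16,O:33/16)
total length: 247/8

247/8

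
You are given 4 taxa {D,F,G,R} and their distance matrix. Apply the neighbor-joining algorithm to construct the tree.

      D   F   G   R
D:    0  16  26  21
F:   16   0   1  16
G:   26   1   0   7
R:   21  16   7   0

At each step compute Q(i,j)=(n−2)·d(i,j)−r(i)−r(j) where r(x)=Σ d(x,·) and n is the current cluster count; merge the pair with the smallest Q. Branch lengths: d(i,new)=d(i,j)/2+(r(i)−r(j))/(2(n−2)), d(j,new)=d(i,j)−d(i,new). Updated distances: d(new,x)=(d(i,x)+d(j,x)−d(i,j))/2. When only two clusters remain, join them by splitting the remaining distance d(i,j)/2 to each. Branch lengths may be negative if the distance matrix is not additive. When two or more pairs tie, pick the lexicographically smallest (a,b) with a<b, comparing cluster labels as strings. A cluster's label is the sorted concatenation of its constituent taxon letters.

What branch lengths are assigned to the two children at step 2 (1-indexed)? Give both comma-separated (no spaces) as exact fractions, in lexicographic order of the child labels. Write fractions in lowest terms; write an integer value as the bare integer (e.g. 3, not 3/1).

21/4,1/4

1. join D+R (d=21, Q=-65) ⇒ DR; edges |D|=61/4, |R|=23/4
  updated: d(DR,F)=11/2, d(DR,G)=6
2. join DR+F (d=11/2, Q=-25/2) ⇒ DFR; edges |DR|=21/4, |F|=1/4
  updated: d(DFR,G)=3/4
3. join DFR+G (d=3/4) ⇒ DFGR; edges |DFR|=3/8, |G|=3/8
final tree: (((D:61/4,R:23/4):21/4,F:1/4):3/8,G:3/8)
total length: 109/4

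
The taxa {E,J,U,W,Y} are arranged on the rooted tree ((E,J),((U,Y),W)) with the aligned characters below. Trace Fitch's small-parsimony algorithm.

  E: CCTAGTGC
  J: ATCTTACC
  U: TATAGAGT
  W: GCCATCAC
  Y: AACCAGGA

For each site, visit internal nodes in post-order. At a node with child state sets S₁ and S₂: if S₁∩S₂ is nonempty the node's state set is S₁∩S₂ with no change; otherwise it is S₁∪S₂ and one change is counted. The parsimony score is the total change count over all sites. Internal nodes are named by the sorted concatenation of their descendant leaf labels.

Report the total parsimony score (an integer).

[col 0] EJ: children E:{C}, J:{A} ∪→ {A,C}; cost 1
[col 0] UY: children U:{T}, Y:{A} ∪→ {A,T}; cost 1
[col 0] UWY: children UY:{A,T}, W:{G} ∪→ {A,G,T}; cost 1
[col 0] EJUWY: children EJ:{A,C}, UWY:{A,G,T} ∩→ {A}; cost 0
[col 1] EJ: children E:{C}, J:{T} ∪→ {C,T}; cost 1
[col 1] UY: children U:{A}, Y:{A} ∩→ {A}; cost 0
[col 1] UWY: children UY:{A}, W:{C} ∪→ {A,C}; cost 1
[col 1] EJUWY: children EJ:{C,T}, UWY:{A,C} ∩→ {C}; cost 0
[col 2] EJ: children E:{T}, J:{C} ∪→ {C,T}; cost 1
[col 2] UY: children U:{T}, Y:{C} ∪→ {C,T}; cost 1
[col 2] UWY: children UY:{C,T}, W:{C} ∩→ {C}; cost 0
[col 2] EJUWY: children EJ:{C,T}, UWY:{C} ∩→ {C}; cost 0
[col 3] EJ: children E:{A}, J:{T} ∪→ {A,T}; cost 1
[col 3] UY: children U:{A}, Y:{C} ∪→ {A,C}; cost 1
[col 3] UWY: children UY:{A,C}, W:{A} ∩→ {A}; cost 0
[col 3] EJUWY: children EJ:{A,T}, UWY:{A} ∩→ {A}; cost 0
[col 4] EJ: children E:{G}, J:{T} ∪→ {G,T}; cost 1
[col 4] UY: children U:{G}, Y:{A} ∪→ {A,G}; cost 1
[col 4] UWY: children UY:{A,G}, W:{T} ∪→ {A,G,T}; cost 1
[col 4] EJUWY: children EJ:{G,T}, UWY:{A,G,T} ∩→ {G,T}; cost 0
[col 5] EJ: children E:{T}, J:{A} ∪→ {A,T}; cost 1
[col 5] UY: children U:{A}, Y:{G} ∪→ {A,G}; cost 1
[col 5] UWY: children UY:{A,G}, W:{C} ∪→ {A,C,G}; cost 1
[col 5] EJUWY: children EJ:{A,T}, UWY:{A,C,G} ∩→ {A}; cost 0
[col 6] EJ: children E:{G}, J:{C} ∪→ {C,G}; cost 1
[col 6] UY: children U:{G}, Y:{G} ∩→ {G}; cost 0
[col 6] UWY: children UY:{G}, W:{A} ∪→ {A,G}; cost 1
[col 6] EJUWY: children EJ:{C,G}, UWY:{A,G} ∩→ {G}; cost 0
[col 7] EJ: children E:{C}, J:{C} ∩→ {C}; cost 0
[col 7] UY: children U:{T}, Y:{A} ∪→ {A,T}; cost 1
[col 7] UWY: children UY:{A,T}, W:{C} ∪→ {A,C,T}; cost 1
[col 7] EJUWY: children EJ:{C}, UWY:{A,C,T} ∩→ {C}; cost 0
per-site changes: [3, 2, 2, 2, 3, 3, 2, 2]; total = 19

19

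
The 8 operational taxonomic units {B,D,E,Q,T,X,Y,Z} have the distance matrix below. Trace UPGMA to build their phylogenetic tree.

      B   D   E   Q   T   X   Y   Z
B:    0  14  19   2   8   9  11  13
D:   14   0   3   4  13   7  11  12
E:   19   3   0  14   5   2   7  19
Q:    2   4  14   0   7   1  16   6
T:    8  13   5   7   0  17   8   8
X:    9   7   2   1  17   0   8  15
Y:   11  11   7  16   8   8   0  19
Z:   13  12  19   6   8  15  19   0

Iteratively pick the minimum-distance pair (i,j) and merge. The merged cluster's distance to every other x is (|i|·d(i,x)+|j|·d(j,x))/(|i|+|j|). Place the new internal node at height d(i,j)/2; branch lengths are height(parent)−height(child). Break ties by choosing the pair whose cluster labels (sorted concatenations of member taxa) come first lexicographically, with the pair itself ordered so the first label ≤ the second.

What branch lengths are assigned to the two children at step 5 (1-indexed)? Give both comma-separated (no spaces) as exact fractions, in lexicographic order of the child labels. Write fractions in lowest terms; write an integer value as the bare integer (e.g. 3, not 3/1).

step 1: merge (Q,X) at d=1; branch lengths Q→1/2, X→1/2; new cluster QX
  updated: d(B,QX)=11/2, d(D,QX)=11/2, d(E,QX)=8, d(QX,T)=12, d(QX,Y)=12, d(QX,Z)=21/2
step 2: merge (D,E) at d=3; branch lengths D→3/2, E→3/2; new cluster DE
  updated: d(B,DE)=33/2, d(DE,QX)=27/4, d(DE,T)=9, d(DE,Y)=9, d(DE,Z)=31/2
step 3: merge (B,QX) at d=11/2; branch lengths B→11/4, QX→9/4; new cluster BQX
  updated: d(BQX,DE)=10, d(BQX,T)=32/3, d(BQX,Y)=35/3, d(BQX,Z)=34/3
step 4: merge (T,Y) at d=8; branch lengths T→4, Y→4; new cluster TY
  updated: d(BQX,TY)=67/6, d(DE,TY)=9, d(TY,Z)=27/2
step 5: merge (DE,TY) at d=9; branch lengths DE→3, TY→1/2; new cluster DETY
  updated: d(BQX,DETY)=127/12, d(DETY,Z)=29/2
step 6: merge (BQX,DETY) at d=127/12; branch lengths BQX→61/24, DETY→19/24; new cluster BDEQTXY
  updated: d(BDEQTXY,Z)=92/7
step 7: merge (BDEQTXY,Z) at d=92/7; branch lengths BDEQTXY→215/168, Z→46/7; new cluster BDEQTXYZ
final tree: (((B:11/4,(Q:1/2,X:1/2):9/4):61/24,((D:3/2,E:3/2):3,(T:4,Y:4):1/2):19/24):215/168,Z:46/7)
total length: 5323/168

3,1/2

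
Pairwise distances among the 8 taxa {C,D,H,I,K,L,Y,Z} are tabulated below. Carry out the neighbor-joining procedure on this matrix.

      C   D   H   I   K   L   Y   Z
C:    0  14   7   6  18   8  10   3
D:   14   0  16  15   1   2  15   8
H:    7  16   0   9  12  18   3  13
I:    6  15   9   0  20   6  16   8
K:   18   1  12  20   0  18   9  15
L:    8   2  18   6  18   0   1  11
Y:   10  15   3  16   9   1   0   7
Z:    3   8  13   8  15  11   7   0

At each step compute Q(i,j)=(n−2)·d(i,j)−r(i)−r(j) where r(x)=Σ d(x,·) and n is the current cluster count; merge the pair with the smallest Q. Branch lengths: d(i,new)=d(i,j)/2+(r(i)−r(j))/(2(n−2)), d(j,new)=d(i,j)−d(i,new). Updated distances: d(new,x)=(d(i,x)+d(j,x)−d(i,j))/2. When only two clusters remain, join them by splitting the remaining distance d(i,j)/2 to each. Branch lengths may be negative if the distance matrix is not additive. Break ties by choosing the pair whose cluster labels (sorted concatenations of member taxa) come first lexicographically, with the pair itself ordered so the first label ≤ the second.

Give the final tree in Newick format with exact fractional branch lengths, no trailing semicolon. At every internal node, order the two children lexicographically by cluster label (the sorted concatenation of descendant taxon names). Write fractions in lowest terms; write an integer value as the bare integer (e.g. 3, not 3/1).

iteration 1: select D,K (d=1, Q=-158); attach at lengths (-4/3, 7/3); label the merged cluster DK
  updated: d(C,DK)=31/2, d(DK,H)=27/2, d(DK,I)=17, d(DK,L)=19/2, d(DK,Y)=23/2, d(DK,Z)=11
iteration 2: select H,Y (d=3, Q=-97); attach at lengths (3, 0); label the merged cluster HY
  updated: d(C,HY)=7, d(DK,HY)=11, d(HY,I)=11, d(HY,L)=8, d(HY,Z)=17/2
iteration 3: select C,Z (d=3, Q=-69); attach at lengths (5/4, 7/4); label the merged cluster CZ
  updated: d(CZ,DK)=47/4, d(CZ,HY)=25/4, d(CZ,I)=11/2, d(CZ,L)=8
iteration 4: select CZ,I (d=11/2, Q=-109/2); attach at lengths (17/12, 49/12); label the merged cluster CIZ
  updated: d(CIZ,DK)=93/8, d(CIZ,HY)=47/8, d(CIZ,L)=17/4
iteration 5: select CIZ,L (d=17/4, Q=-35); attach at lengths (17/8, 17/8); label the merged cluster CILZ
  updated: d(CILZ,DK)=135/16, d(CILZ,HY)=77/16
iteration 6: select CILZ,DK (d=135/16, Q=-97/4); attach at lengths (9/8, 117/16); label the merged cluster CDIKLZ
  updated: d(CDIKLZ,HY)=59/16
iteration 7: select CDIKLZ,HY (d=59/16); attach at lengths (59/32, 59/32); label the merged cluster CDHIKLYZ
final tree: (((((C:5/4,Z:7/4):17/12,I:49/12):17/8,L:17/8):9/8,(D:-4/3,K:7/3):117/16):59/32,(H:3,Y:0):59/32)
total length: 231/8

(((((C:5/4,Z:7/4):17/12,I:49/12):17/8,L:17/8):9/8,(D:-4/3,K:7/3):117/16):59/32,(H:3,Y:0):59/32)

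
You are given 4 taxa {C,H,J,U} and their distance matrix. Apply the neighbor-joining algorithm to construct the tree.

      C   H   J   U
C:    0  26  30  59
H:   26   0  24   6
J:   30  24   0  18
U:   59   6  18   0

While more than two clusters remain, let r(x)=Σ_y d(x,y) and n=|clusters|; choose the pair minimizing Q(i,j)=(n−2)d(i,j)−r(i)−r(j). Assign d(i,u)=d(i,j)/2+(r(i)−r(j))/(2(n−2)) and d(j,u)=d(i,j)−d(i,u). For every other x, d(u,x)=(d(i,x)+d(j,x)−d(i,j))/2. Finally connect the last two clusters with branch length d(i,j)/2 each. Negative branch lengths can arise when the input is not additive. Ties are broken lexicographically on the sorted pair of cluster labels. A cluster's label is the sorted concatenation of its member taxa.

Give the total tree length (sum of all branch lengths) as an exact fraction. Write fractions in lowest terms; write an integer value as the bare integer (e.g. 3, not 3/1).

199/4

step 1: merge (C,J) at d=30, Q=-127; branch lengths C→103/4, J→17/4; new cluster CJ
  updated: d(CJ,H)=10, d(CJ,U)=47/2
step 2: merge (CJ,H) at d=10, Q=-79/2; branch lengths CJ→55/4, H→-15/4; new cluster CHJ
  updated: d(CHJ,U)=39/4
step 3: merge (CHJ,U) at d=39/4; branch lengths CHJ→39/8, U→39/8; new cluster CHJU
final tree: (((C:103/4,J:17/4):55/4,H:-15/4):39/8,U:39/8)
total length: 199/4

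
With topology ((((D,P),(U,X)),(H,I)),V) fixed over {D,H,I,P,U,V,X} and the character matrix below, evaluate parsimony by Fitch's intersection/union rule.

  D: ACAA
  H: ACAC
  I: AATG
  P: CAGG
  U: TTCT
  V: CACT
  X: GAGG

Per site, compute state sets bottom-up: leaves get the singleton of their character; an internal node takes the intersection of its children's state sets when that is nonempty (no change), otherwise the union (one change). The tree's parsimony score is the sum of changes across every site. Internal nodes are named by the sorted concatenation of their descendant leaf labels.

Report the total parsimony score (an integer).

site 0, node DP: D={A} ∪ P={C} → {A,C} (+1)
site 0, node UX: U={T} ∪ X={G} → {G,T} (+1)
site 0, node DPUX: DP={A,C} ∪ UX={G,T} → {A,C,G,T} (+1)
site 0, node HI: H={A} ∩ I={A} → {A} (+0)
site 0, node DHIPUX: DPUX={A,C,G,T} ∩ HI={A} → {A} (+0)
site 0, node DHIPUVX: DHIPUX={A} ∪ V={C} → {A,C} (+1)
site 1, node DP: D={C} ∪ P={A} → {A,C} (+1)
site 1, node UX: U={T} ∪ X={A} → {A,T} (+1)
site 1, node DPUX: DP={A,C} ∩ UX={A,T} → {A} (+0)
site 1, node HI: H={C} ∪ I={A} → {A,C} (+1)
site 1, node DHIPUX: DPUX={A} ∩ HI={A,C} → {A} (+0)
site 1, node DHIPUVX: DHIPUX={A} ∩ V={A} → {A} (+0)
site 2, node DP: D={A} ∪ P={G} → {A,G} (+1)
site 2, node UX: U={C} ∪ X={G} → {C,G} (+1)
site 2, node DPUX: DP={A,G} ∩ UX={C,G} → {G} (+0)
site 2, node HI: H={A} ∪ I={T} → {A,T} (+1)
site 2, node DHIPUX: DPUX={G} ∪ HI={A,T} → {A,G,T} (+1)
site 2, node DHIPUVX: DHIPUX={A,G,T} ∪ V={C} → {A,C,G,T} (+1)
site 3, node DP: D={A} ∪ P={G} → {A,G} (+1)
site 3, node UX: U={T} ∪ X={G} → {G,T} (+1)
site 3, node DPUX: DP={A,G} ∩ UX={G,T} → {G} (+0)
site 3, node HI: H={C} ∪ I={G} → {C,G} (+1)
site 3, node DHIPUX: DPUX={G} ∩ HI={C,G} → {G} (+0)
site 3, node DHIPUVX: DHIPUX={G} ∪ V={T} → {G,T} (+1)
per-site changes: [4, 3, 5, 4]; total = 16

16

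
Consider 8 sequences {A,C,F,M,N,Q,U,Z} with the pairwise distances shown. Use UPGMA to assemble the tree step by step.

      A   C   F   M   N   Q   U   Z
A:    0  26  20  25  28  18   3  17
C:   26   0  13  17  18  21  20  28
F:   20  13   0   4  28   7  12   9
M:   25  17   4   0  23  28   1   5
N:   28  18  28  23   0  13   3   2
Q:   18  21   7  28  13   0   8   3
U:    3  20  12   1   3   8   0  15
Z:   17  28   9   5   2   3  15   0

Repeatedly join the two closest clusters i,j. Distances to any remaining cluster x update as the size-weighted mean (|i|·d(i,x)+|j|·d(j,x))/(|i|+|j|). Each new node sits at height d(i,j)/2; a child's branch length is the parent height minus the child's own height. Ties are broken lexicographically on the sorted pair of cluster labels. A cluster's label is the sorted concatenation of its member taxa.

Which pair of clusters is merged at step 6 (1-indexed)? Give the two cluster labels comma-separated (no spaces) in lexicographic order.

A,FMNQUZ

1. join M+U (d=1) ⇒ MU; edges |M|=1/2, |U|=1/2
  updated: d(A,MU)=14, d(C,MU)=37/2, d(F,MU)=8, d(MU,N)=13, d(MU,Q)=18, d(MU,Z)=10
2. join N+Z (d=2) ⇒ NZ; edges |N|=1, |Z|=1
  updated: d(A,NZ)=45/2, d(C,NZ)=23, d(F,NZ)=37/2, d(MU,NZ)=23/2, d(NZ,Q)=8
3. join F+Q (d=7) ⇒ FQ; edges |F|=7/2, |Q|=7/2
  updated: d(A,FQ)=19, d(C,FQ)=17, d(FQ,MU)=13, d(FQ,NZ)=53/4
4. join MU+NZ (d=23/2) ⇒ MNUZ; edges |MU|=21/4, |NZ|=19/4
  updated: d(A,MNUZ)=73/4, d(C,MNUZ)=83/4, d(FQ,MNUZ)=105/8
5. join FQ+MNUZ (d=105/8) ⇒ FMNQUZ; edges |FQ|=49/16, |MNUZ|=13/16
  updated: d(A,FMNQUZ)=37/2, d(C,FMNQUZ)=39/2
6. join A+FMNQUZ (d=37/2) ⇒ AFMNQUZ; edges |A|=37/4, |FMNQUZ|=43/16
  updated: d(AFMNQUZ,C)=143/7
7. join AFMNQUZ+C (d=143/7) ⇒ ACFMNQUZ; edges |AFMNQUZ|=27/28, |C|=143/14
final tree: ((A:37/4,((F:7/2,Q:7/2):49/16,((M:1/2,U:1/2):21/4,(N:1,Z:1):19/4):13/16):43/16):27/28,C:143/14)
total length: 5263/112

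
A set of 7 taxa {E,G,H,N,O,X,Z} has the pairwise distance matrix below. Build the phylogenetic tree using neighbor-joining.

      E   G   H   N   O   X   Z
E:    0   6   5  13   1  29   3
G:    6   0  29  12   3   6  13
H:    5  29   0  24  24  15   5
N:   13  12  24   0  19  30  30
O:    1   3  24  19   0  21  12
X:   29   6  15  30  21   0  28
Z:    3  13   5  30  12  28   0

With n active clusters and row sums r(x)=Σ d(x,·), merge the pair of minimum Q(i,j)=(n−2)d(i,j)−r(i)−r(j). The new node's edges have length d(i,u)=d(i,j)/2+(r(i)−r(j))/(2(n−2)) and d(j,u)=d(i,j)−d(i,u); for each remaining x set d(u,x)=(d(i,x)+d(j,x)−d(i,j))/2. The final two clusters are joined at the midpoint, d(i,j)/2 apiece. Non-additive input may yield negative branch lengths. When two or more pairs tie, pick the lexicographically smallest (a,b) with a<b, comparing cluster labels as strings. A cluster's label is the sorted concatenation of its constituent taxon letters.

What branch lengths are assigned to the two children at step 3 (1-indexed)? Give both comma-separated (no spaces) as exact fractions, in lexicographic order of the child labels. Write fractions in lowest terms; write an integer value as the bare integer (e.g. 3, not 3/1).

step 1: merge (G,X) at d=6, Q=-168; branch lengths G→-3, X→9; new cluster GX
  updated: d(E,GX)=29/2, d(GX,H)=19, d(GX,N)=18, d(GX,O)=9, d(GX,Z)=35/2
step 2: merge (H,Z) at d=5, Q=-249/2; branch lengths H→59/16, Z→21/16; new cluster HZ
  updated: d(E,HZ)=3/2, d(GX,HZ)=63/4, d(HZ,N)=49/2, d(HZ,O)=31/2
step 3: merge (E,HZ) at d=3/2, Q=-331/4; branch lengths E→-91/24, HZ→127/24; new cluster EHZ
  updated: d(EHZ,GX)=115/8, d(EHZ,N)=18, d(EHZ,O)=15/2
step 4: merge (EHZ,O) at d=15/2, Q=-483/8; branch lengths EHZ→155/32, O→85/32; new cluster EHOZ
  updated: d(EHOZ,GX)=127/16, d(EHOZ,N)=59/4
step 5: merge (EHOZ,GX) at d=127/16, Q=-651/16; branch lengths EHOZ→75/32, GX→179/32; new cluster EGHOXZ
  updated: d(EGHOXZ,N)=397/32
step 6: merge (EGHOXZ,N) at d=397/32; branch lengths EGHOXZ→397/64, N→397/64; new cluster EGHNOXZ
final tree: ((((E:-91/24,(H:59/16,Z:21/16):127/24):155/32,O:85/32):75/32,(G:-3,X:9):179/32):397/64,N:397/64)
total length: 1291/32

-91/24,127/24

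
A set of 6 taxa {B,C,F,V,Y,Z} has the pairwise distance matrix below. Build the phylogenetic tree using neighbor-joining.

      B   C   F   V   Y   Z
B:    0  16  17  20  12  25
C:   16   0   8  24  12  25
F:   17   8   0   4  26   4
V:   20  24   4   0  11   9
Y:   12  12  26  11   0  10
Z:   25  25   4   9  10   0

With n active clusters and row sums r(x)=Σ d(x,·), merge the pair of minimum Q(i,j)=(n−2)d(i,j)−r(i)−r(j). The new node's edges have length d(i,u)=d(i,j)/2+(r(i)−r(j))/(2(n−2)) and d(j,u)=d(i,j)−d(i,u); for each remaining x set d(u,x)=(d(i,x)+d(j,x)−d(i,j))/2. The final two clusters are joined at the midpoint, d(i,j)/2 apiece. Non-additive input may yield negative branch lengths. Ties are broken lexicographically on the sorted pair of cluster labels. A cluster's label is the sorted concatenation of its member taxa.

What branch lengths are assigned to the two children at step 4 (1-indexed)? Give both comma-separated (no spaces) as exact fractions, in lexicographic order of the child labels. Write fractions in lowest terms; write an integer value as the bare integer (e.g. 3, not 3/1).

step 1: merge (F,Z) at d=4, Q=-116; branch lengths F→1/4, Z→15/4; new cluster FZ
  updated: d(B,FZ)=19, d(C,FZ)=29/2, d(FZ,V)=9/2, d(FZ,Y)=16
step 2: merge (FZ,V) at d=9/2, Q=-100; branch lengths FZ→4/3, V→19/6; new cluster FVZ
  updated: d(B,FVZ)=69/4, d(C,FVZ)=17, d(FVZ,Y)=45/4
step 3: merge (B,C) at d=16, Q=-233/4; branch lengths B→129/16, C→127/16; new cluster BC
  updated: d(BC,FVZ)=73/8, d(BC,Y)=4
step 4: merge (BC,FVZ) at d=73/8, Q=-195/8; branch lengths BC→15/16, FVZ→131/16; new cluster BCFVZ
  updated: d(BCFVZ,Y)=49/16
step 5: merge (BCFVZ,Y) at d=49/16; branch lengths BCFVZ→49/32, Y→49/32; new cluster BCFVYZ
final tree: (((B:129/16,C:127/16):15/16,((F:1/4,Z:15/4):4/3,V:19/6):131/16):49/32,Y:49/32)
total length: 587/16

15/16,131/16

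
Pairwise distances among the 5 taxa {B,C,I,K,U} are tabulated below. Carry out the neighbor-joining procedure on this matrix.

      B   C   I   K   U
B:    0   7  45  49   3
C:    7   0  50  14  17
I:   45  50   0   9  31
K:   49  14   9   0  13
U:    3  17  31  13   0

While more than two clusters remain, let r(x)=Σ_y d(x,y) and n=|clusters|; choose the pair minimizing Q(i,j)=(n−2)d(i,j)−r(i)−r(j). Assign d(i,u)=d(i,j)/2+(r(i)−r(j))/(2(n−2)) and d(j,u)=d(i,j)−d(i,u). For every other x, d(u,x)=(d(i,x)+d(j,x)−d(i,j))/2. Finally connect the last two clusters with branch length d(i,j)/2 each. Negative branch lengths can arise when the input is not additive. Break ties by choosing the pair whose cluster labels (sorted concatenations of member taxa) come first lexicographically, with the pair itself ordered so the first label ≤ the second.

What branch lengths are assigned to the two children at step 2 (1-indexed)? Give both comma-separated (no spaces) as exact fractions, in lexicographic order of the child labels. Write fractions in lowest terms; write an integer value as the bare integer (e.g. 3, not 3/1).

15/4,13/4

step 1: merge (I,K) at d=9, Q=-193; branch lengths I→77/6, K→-23/6; new cluster IK
  updated: d(B,IK)=85/2, d(C,IK)=55/2, d(IK,U)=35/2
step 2: merge (B,C) at d=7, Q=-90; branch lengths B→15/4, C→13/4; new cluster BC
  updated: d(BC,IK)=63/2, d(BC,U)=13/2
step 3: merge (BC,IK) at d=63/2, Q=-111/2; branch lengths BC→41/4, IK→85/4; new cluster BCIK
  updated: d(BCIK,U)=-15/4
step 4: merge (BCIK,U) at d=-15/4; branch lengths BCIK→-15/8, U→-15/8; new cluster BCIKU
final tree: (((B:15/4,C:13/4):41/4,(I:77/6,K:-23/6):85/4):-15/8,U:-15/8)
total length: 175/4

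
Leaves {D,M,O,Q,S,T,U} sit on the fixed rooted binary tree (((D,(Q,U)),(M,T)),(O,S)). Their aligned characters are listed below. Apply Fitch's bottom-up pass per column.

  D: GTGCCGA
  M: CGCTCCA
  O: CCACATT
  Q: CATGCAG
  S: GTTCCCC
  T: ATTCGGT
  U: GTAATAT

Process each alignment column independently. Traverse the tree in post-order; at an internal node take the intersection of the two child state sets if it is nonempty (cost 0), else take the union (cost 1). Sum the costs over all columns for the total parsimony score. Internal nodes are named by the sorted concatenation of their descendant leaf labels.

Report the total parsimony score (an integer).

25

site 0, node QU: Q={C} ∪ U={G} → {C,G} (+1)
site 0, node DQU: D={G} ∩ QU={C,G} → {G} (+0)
site 0, node MT: M={C} ∪ T={A} → {A,C} (+1)
site 0, node DMQTU: DQU={G} ∪ MT={A,C} → {A,C,G} (+1)
site 0, node OS: O={C} ∪ S={G} → {C,G} (+1)
site 0, node DMOQSTU: DMQTU={A,C,G} ∩ OS={C,G} → {C,G} (+0)
site 1, node QU: Q={A} ∪ U={T} → {A,T} (+1)
site 1, node DQU: D={T} ∩ QU={A,T} → {T} (+0)
site 1, node MT: M={G} ∪ T={T} → {G,T} (+1)
site 1, node DMQTU: DQU={T} ∩ MT={G,T} → {T} (+0)
site 1, node OS: O={C} ∪ S={T} → {C,T} (+1)
site 1, node DMOQSTU: DMQTU={T} ∩ OS={C,T} → {T} (+0)
site 2, node QU: Q={T} ∪ U={A} → {A,T} (+1)
site 2, node DQU: D={G} ∪ QU={A,T} → {A,G,T} (+1)
site 2, node MT: M={C} ∪ T={T} → {C,T} (+1)
site 2, node DMQTU: DQU={A,G,T} ∩ MT={C,T} → {T} (+0)
site 2, node OS: O={A} ∪ S={T} → {A,T} (+1)
site 2, node DMOQSTU: DMQTU={T} ∩ OS={A,T} → {T} (+0)
site 3, node QU: Q={G} ∪ U={A} → {A,G} (+1)
site 3, node DQU: D={C} ∪ QU={A,G} → {A,C,G} (+1)
site 3, node MT: M={T} ∪ T={C} → {C,T} (+1)
site 3, node DMQTU: DQU={A,C,G} ∩ MT={C,T} → {C} (+0)
site 3, node OS: O={C} ∩ S={C} → {C} (+0)
site 3, node DMOQSTU: DMQTU={C} ∩ OS={C} → {C} (+0)
site 4, node QU: Q={C} ∪ U={T} → {C,T} (+1)
site 4, node DQU: D={C} ∩ QU={C,T} → {C} (+0)
site 4, node MT: M={C} ∪ T={G} → {C,G} (+1)
site 4, node DMQTU: DQU={C} ∩ MT={C,G} → {C} (+0)
site 4, node OS: O={A} ∪ S={C} → {A,C} (+1)
site 4, node DMOQSTU: DMQTU={C} ∩ OS={A,C} → {C} (+0)
site 5, node QU: Q={A} ∩ U={A} → {A} (+0)
site 5, node DQU: D={G} ∪ QU={A} → {A,G} (+1)
site 5, node MT: M={C} ∪ T={G} → {C,G} (+1)
site 5, node DMQTU: DQU={A,G} ∩ MT={C,G} → {G} (+0)
site 5, node OS: O={T} ∪ S={C} → {C,T} (+1)
site 5, node DMOQSTU: DMQTU={G} ∪ OS={C,T} → {C,G,T} (+1)
site 6, node QU: Q={G} ∪ U={T} → {G,T} (+1)
site 6, node DQU: D={A} ∪ QU={G,T} → {A,G,T} (+1)
site 6, node MT: M={A} ∪ T={T} → {A,T} (+1)
site 6, node DMQTU: DQU={A,G,T} ∩ MT={A,T} → {A,T} (+0)
site 6, node OS: O={T} ∪ S={C} → {C,T} (+1)
site 6, node DMOQSTU: DMQTU={A,T} ∩ OS={C,T} → {T} (+0)
per-site changes: [4, 3, 4, 3, 3, 4, 4]; total = 25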